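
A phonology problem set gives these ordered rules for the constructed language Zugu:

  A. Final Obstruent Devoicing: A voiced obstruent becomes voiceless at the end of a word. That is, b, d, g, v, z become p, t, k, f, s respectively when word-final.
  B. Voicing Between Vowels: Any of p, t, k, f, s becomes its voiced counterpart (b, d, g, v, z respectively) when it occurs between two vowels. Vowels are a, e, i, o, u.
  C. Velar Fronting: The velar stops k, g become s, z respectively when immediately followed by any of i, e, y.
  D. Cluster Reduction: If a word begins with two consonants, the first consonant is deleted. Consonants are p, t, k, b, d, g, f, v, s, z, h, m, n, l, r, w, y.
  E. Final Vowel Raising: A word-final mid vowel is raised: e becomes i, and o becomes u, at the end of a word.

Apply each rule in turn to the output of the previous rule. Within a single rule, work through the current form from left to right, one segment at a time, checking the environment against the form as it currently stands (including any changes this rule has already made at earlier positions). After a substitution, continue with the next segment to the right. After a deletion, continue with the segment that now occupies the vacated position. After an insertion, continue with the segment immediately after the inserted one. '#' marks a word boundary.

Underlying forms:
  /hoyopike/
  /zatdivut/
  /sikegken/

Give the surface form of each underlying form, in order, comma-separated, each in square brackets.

[hoyobizi], [zatdivut], [sizegsen]

/hoyopike/:
  A Final Obstruent Devoicing: no change — [hoyopike]
  B Voicing Between Vowels: [hoyopike] → [hoyobige]
  C Velar Fronting: [hoyobige] → [hoyobize]
  D Cluster Reduction: no change — [hoyobize]
  E Final Vowel Raising: [hoyobize] → [hoyobizi]
/zatdivut/:
  A Final Obstruent Devoicing: no change — [zatdivut]
  B Voicing Between Vowels: no change — [zatdivut]
  C Velar Fronting: no change — [zatdivut]
  D Cluster Reduction: no change — [zatdivut]
  E Final Vowel Raising: no change — [zatdivut]
/sikegken/:
  A Final Obstruent Devoicing: no change — [sikegken]
  B Voicing Between Vowels: [sikegken] → [sigegken]
  C Velar Fronting: [sigegken] → [sizegsen]
  D Cluster Reduction: no change — [sizegsen]
  E Final Vowel Raising: no change — [sizegsen]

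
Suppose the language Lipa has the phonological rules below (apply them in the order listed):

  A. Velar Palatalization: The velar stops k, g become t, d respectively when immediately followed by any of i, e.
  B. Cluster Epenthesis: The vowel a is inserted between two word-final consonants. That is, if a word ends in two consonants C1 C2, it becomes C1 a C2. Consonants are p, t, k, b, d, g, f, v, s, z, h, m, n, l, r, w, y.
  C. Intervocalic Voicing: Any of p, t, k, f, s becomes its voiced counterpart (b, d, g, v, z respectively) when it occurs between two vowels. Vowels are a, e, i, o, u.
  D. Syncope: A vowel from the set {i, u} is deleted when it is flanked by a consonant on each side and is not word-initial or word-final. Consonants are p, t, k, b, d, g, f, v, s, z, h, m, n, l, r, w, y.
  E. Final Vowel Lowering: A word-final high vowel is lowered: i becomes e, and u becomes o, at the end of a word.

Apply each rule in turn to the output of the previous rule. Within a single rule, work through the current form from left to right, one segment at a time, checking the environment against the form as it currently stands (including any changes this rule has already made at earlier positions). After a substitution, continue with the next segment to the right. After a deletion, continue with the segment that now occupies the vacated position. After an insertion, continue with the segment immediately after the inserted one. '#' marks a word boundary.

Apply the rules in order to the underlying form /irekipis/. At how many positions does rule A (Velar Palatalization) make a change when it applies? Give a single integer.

1

A Velar Palatalization: [irekipis] → [iretipis]
B Cluster Epenthesis: no change — [iretipis]
C Intervocalic Voicing: [iretipis] → [iredibis]
D Syncope: [iredibis] → [iredbs]
E Final Vowel Lowering: no change — [iredbs]
Rule A changed 1 position(s).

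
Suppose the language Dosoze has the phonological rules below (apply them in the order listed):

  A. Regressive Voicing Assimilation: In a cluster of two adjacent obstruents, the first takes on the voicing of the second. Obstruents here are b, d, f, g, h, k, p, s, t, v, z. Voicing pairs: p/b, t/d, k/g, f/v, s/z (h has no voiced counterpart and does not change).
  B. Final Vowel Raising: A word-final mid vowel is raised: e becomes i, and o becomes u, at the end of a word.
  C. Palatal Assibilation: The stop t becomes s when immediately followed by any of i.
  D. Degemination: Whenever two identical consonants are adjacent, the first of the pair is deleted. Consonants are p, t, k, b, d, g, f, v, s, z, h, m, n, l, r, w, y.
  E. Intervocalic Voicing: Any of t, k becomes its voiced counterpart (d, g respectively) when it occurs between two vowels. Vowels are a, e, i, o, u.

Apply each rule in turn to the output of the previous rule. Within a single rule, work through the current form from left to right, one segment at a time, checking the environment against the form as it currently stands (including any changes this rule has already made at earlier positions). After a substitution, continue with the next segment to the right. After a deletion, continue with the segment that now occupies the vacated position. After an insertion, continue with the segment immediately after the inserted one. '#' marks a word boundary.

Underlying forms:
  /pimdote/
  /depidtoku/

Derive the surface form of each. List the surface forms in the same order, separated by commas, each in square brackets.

[pimdosi], [depidogu]

/pimdote/:
  A Regressive Voicing Assimilation: no change — [pimdote]
  B Final Vowel Raising: [pimdote] → [pimdoti]
  C Palatal Assibilation: [pimdoti] → [pimdosi]
  D Degemination: no change — [pimdosi]
  E Intervocalic Voicing: no change — [pimdosi]
/depidtoku/:
  A Regressive Voicing Assimilation: [depidtoku] → [depittoku]
  B Final Vowel Raising: no change — [depittoku]
  C Palatal Assibilation: no change — [depittoku]
  D Degemination: [depittoku] → [depitoku]
  E Intervocalic Voicing: [depitoku] → [depidogu]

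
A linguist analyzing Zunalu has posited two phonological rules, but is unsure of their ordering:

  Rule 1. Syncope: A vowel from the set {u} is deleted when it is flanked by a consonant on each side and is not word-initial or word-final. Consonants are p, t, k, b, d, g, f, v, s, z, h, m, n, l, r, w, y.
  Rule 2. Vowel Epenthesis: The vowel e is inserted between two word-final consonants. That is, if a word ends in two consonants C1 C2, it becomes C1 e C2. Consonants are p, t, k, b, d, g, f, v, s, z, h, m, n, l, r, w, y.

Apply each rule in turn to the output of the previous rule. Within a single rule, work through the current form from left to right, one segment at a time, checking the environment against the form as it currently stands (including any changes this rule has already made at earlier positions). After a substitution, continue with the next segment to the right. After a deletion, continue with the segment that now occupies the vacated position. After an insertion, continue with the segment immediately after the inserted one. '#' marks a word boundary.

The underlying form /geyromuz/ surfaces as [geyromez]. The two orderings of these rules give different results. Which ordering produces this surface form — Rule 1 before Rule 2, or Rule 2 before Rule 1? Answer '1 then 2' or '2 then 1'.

1 then 2

Order 1 then 2:
  1 Syncope: [geyromuz] → [geyromz]
  2 Vowel Epenthesis: [geyromz] → [geyromez]
  result: [geyromez]
Order 2 then 1:
  2 Vowel Epenthesis: no change — [geyromuz]
  1 Syncope: [geyromuz] → [geyromz]
  result: [geyromz]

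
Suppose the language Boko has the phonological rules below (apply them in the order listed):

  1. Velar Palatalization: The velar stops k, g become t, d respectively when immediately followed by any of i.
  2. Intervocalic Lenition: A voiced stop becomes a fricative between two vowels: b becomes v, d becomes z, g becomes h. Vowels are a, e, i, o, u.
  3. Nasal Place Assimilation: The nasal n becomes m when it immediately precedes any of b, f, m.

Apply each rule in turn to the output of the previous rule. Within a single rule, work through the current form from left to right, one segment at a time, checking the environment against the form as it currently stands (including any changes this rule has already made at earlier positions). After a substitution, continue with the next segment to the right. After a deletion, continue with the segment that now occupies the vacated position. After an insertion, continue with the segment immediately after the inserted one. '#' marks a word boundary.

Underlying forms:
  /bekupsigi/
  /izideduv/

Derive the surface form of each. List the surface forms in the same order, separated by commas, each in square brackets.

/bekupsigi/:
  1 Velar Palatalization: [bekupsigi] → [bekupsidi]
  2 Intervocalic Lenition: [bekupsidi] → [bekupsizi]
  3 Nasal Place Assimilation: no change — [bekupsizi]
/izideduv/:
  1 Velar Palatalization: no change — [izideduv]
  2 Intervocalic Lenition: [izideduv] → [izizezuv]
  3 Nasal Place Assimilation: no change — [izizezuv]

[bekupsizi], [izizezuv]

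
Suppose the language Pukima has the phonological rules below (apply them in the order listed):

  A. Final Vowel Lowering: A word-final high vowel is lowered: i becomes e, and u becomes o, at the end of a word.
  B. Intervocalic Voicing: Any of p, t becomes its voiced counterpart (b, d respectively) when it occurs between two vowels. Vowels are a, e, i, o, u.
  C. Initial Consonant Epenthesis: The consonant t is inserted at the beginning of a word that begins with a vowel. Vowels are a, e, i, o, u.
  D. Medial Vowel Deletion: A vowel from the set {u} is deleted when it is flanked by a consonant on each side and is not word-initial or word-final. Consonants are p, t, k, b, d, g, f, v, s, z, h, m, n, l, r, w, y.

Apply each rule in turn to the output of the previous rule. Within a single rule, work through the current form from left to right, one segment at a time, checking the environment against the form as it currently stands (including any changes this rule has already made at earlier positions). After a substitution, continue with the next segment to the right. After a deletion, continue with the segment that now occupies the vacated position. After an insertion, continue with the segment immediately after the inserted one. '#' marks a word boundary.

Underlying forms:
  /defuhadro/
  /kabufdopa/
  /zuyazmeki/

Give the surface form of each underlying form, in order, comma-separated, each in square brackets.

/defuhadro/:
  A Final Vowel Lowering: no change — [defuhadro]
  B Intervocalic Voicing: no change — [defuhadro]
  C Initial Consonant Epenthesis: no change — [defuhadro]
  D Medial Vowel Deletion: [defuhadro] → [defhadro]
/kabufdopa/:
  A Final Vowel Lowering: no change — [kabufdopa]
  B Intervocalic Voicing: [kabufdopa] → [kabufdoba]
  C Initial Consonant Epenthesis: no change — [kabufdoba]
  D Medial Vowel Deletion: [kabufdoba] → [kabfdoba]
/zuyazmeki/:
  A Final Vowel Lowering: [zuyazmeki] → [zuyazmeke]
  B Intervocalic Voicing: no change — [zuyazmeke]
  C Initial Consonant Epenthesis: no change — [zuyazmeke]
  D Medial Vowel Deletion: [zuyazmeke] → [zyazmeke]

[defhadro], [kabfdoba], [zyazmeke]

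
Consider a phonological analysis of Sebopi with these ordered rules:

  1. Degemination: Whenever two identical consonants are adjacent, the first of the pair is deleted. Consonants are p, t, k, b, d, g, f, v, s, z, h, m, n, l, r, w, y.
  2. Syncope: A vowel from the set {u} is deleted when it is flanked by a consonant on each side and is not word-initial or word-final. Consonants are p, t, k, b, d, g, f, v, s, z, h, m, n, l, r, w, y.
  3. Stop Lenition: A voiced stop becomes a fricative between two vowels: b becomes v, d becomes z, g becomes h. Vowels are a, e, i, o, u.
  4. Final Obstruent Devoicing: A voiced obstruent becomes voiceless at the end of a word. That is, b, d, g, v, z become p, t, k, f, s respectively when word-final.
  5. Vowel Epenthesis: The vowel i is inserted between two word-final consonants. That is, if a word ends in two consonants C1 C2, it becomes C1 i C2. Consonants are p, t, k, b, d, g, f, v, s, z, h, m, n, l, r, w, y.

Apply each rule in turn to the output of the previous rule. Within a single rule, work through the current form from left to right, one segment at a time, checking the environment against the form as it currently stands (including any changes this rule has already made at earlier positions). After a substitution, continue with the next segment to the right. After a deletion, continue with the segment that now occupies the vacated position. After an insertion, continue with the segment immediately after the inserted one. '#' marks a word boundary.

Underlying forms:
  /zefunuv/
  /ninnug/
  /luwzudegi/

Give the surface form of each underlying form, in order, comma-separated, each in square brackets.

[zefnif], [ninik], [lwzdehi]

/zefunuv/:
  1 Degemination: no change — [zefunuv]
  2 Syncope: [zefunuv] → [zefnv]
  3 Stop Lenition: no change — [zefnv]
  4 Final Obstruent Devoicing: [zefnv] → [zefnf]
  5 Vowel Epenthesis: [zefnf] → [zefnif]
/ninnug/:
  1 Degemination: [ninnug] → [ninug]
  2 Syncope: [ninug] → [ning]
  3 Stop Lenition: no change — [ning]
  4 Final Obstruent Devoicing: [ning] → [nink]
  5 Vowel Epenthesis: [nink] → [ninik]
/luwzudegi/:
  1 Degemination: no change — [luwzudegi]
  2 Syncope: [luwzudegi] → [lwzdegi]
  3 Stop Lenition: [lwzdegi] → [lwzdehi]
  4 Final Obstruent Devoicing: no change — [lwzdehi]
  5 Vowel Epenthesis: no change — [lwzdehi]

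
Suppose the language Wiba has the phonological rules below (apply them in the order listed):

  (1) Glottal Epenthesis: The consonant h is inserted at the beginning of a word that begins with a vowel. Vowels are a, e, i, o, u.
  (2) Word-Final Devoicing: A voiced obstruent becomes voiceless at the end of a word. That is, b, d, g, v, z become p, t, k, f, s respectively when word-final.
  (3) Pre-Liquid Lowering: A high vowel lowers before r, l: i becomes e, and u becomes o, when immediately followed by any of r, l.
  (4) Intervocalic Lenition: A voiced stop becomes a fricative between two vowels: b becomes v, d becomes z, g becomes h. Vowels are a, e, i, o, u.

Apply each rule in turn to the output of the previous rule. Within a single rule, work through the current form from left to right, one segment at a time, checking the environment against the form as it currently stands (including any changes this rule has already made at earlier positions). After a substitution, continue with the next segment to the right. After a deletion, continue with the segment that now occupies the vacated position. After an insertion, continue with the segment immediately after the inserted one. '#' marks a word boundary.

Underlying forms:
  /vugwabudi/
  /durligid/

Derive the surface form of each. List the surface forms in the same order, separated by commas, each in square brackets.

/vugwabudi/:
  (1) Glottal Epenthesis: no change — [vugwabudi]
  (2) Word-Final Devoicing: no change — [vugwabudi]
  (3) Pre-Liquid Lowering: no change — [vugwabudi]
  (4) Intervocalic Lenition: [vugwabudi] → [vugwavuzi]
/durligid/:
  (1) Glottal Epenthesis: no change — [durligid]
  (2) Word-Final Devoicing: [durligid] → [durligit]
  (3) Pre-Liquid Lowering: [durligit] → [dorligit]
  (4) Intervocalic Lenition: [dorligit] → [dorlihit]

[vugwavuzi], [dorlihit]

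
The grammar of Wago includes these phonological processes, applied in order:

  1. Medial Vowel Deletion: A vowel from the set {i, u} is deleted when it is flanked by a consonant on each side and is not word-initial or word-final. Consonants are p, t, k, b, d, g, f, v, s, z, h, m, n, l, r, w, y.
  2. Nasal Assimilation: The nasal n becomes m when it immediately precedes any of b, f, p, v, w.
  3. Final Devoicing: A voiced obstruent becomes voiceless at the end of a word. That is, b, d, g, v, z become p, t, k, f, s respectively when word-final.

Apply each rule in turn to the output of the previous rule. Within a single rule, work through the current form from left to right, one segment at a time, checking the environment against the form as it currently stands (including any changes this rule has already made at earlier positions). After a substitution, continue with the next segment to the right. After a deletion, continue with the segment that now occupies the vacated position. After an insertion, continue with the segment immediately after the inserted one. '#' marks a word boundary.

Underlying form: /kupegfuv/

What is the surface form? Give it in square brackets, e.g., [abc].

1 Medial Vowel Deletion: [kupegfuv] → [kpegfv]
2 Nasal Assimilation: no change — [kpegfv]
3 Final Devoicing: [kpegfv] → [kpegff]

[kpegff]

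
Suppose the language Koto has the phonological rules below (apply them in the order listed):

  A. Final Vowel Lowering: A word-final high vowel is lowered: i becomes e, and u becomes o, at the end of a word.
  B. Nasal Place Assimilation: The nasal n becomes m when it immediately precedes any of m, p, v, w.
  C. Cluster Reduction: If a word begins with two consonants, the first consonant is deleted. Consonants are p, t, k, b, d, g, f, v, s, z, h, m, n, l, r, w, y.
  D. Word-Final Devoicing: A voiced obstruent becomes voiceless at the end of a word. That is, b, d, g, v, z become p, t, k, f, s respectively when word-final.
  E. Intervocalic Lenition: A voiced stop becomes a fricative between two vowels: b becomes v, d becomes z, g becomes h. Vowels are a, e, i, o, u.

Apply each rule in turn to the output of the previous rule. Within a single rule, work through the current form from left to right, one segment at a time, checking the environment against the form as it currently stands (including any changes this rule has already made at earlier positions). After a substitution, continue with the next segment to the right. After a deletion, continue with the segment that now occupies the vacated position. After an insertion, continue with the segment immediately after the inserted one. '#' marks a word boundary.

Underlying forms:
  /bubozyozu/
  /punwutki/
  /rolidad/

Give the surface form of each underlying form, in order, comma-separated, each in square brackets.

/bubozyozu/:
  A Final Vowel Lowering: [bubozyozu] → [bubozyozo]
  B Nasal Place Assimilation: no change — [bubozyozo]
  C Cluster Reduction: no change — [bubozyozo]
  D Word-Final Devoicing: no change — [bubozyozo]
  E Intervocalic Lenition: [bubozyozo] → [buvozyozo]
/punwutki/:
  A Final Vowel Lowering: [punwutki] → [punwutke]
  B Nasal Place Assimilation: [punwutke] → [pumwutke]
  C Cluster Reduction: no change — [pumwutke]
  D Word-Final Devoicing: no change — [pumwutke]
  E Intervocalic Lenition: no change — [pumwutke]
/rolidad/:
  A Final Vowel Lowering: no change — [rolidad]
  B Nasal Place Assimilation: no change — [rolidad]
  C Cluster Reduction: no change — [rolidad]
  D Word-Final Devoicing: [rolidad] → [rolidat]
  E Intervocalic Lenition: [rolidat] → [rolizat]

[buvozyozo], [pumwutke], [rolizat]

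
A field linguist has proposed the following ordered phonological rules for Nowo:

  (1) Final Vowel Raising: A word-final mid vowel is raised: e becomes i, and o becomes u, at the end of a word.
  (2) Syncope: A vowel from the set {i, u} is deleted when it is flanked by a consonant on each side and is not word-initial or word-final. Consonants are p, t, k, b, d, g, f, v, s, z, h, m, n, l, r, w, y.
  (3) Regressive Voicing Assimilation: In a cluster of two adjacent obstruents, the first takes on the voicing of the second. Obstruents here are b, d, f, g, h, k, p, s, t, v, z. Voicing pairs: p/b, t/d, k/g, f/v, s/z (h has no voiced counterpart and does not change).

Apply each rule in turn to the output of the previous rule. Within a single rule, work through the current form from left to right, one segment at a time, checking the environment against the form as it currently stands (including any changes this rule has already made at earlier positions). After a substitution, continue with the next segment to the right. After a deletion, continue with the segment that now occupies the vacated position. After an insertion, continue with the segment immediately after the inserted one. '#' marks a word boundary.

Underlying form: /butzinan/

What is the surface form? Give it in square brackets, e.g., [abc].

[pdznan]

(1) Final Vowel Raising: no change — [butzinan]
(2) Syncope: [butzinan] → [btznan]
(3) Regressive Voicing Assimilation: [btznan] → [pdznan]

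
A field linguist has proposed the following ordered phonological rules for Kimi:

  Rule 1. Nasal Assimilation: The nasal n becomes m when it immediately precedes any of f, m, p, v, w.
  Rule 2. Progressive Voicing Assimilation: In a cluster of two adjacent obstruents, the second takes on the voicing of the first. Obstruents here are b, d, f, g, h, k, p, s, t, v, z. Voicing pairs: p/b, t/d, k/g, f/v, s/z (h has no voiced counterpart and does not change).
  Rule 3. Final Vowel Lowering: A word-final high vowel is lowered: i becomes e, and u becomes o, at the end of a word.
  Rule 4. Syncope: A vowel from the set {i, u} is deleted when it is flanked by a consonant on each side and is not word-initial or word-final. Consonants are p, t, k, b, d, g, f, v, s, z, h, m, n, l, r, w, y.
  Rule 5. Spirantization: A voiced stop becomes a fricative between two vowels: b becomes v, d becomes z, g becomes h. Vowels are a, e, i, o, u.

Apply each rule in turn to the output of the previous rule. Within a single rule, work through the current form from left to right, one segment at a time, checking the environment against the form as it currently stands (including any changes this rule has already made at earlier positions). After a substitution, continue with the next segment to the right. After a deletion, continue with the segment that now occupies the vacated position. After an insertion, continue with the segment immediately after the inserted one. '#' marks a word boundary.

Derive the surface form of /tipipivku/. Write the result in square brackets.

Rule 1 Nasal Assimilation: no change — [tipipivku]
Rule 2 Progressive Voicing Assimilation: [tipipivku] → [tipipivgu]
Rule 3 Final Vowel Lowering: [tipipivgu] → [tipipivgo]
Rule 4 Syncope: [tipipivgo] → [tppvgo]
Rule 5 Spirantization: no change — [tppvgo]

[tppvgo]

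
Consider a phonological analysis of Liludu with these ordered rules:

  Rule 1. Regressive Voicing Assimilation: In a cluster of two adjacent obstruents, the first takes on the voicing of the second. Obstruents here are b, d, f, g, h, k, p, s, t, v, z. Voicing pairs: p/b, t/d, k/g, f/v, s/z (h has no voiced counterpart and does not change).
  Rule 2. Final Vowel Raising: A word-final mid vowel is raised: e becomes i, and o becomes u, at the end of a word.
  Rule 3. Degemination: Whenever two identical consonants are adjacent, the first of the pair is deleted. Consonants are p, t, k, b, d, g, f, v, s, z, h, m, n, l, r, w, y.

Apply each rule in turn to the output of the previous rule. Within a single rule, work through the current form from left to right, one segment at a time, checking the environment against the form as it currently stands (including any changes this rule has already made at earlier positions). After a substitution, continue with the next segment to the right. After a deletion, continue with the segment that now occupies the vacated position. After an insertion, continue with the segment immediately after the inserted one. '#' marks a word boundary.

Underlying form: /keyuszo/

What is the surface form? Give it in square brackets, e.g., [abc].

Rule 1 Regressive Voicing Assimilation: [keyuszo] → [keyuzzo]
Rule 2 Final Vowel Raising: [keyuzzo] → [keyuzzu]
Rule 3 Degemination: [keyuzzu] → [keyuzu]

[keyuzu]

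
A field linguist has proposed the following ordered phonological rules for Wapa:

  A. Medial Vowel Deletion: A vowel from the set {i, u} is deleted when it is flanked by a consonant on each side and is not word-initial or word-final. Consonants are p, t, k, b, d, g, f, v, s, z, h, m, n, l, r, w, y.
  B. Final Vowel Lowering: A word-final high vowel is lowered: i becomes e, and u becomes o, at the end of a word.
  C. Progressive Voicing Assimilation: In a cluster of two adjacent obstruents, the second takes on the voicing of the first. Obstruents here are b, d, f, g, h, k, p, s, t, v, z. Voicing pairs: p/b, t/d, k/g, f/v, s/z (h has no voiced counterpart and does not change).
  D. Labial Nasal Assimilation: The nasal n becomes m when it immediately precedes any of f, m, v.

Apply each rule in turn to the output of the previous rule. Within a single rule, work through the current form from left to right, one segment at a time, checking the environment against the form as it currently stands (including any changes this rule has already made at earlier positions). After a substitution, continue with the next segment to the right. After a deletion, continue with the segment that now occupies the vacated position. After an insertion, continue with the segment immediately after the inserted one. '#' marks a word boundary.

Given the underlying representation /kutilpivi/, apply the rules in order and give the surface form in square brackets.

A Medial Vowel Deletion: [kutilpivi] → [ktlpvi]
B Final Vowel Lowering: [ktlpvi] → [ktlpve]
C Progressive Voicing Assimilation: [ktlpve] → [ktlpfe]
D Labial Nasal Assimilation: no change — [ktlpfe]

[ktlpfe]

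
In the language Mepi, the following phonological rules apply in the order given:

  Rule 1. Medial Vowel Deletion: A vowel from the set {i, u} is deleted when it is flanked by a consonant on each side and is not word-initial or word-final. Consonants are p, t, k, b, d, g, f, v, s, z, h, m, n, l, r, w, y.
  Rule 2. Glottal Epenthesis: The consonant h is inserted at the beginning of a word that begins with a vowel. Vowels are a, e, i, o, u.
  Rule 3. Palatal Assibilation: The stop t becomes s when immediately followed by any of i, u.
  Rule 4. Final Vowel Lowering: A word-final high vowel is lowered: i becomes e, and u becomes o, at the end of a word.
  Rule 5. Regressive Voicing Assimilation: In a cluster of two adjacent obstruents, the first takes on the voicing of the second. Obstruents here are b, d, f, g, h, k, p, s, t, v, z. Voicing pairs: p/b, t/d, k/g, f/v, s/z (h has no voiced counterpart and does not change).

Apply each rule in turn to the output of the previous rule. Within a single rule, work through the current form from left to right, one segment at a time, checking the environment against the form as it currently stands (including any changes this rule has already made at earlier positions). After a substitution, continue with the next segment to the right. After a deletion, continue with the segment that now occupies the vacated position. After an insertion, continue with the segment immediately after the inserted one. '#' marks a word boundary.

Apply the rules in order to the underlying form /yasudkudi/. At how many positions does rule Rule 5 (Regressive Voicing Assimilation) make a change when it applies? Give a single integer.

Rule 1 Medial Vowel Deletion: [yasudkudi] → [yasdkdi]
Rule 2 Glottal Epenthesis: no change — [yasdkdi]
Rule 3 Palatal Assibilation: no change — [yasdkdi]
Rule 4 Final Vowel Lowering: [yasdkdi] → [yasdkde]
Rule 5 Regressive Voicing Assimilation: [yasdkde] → [yaztgde]
Rule Rule 5 changed 3 position(s).

3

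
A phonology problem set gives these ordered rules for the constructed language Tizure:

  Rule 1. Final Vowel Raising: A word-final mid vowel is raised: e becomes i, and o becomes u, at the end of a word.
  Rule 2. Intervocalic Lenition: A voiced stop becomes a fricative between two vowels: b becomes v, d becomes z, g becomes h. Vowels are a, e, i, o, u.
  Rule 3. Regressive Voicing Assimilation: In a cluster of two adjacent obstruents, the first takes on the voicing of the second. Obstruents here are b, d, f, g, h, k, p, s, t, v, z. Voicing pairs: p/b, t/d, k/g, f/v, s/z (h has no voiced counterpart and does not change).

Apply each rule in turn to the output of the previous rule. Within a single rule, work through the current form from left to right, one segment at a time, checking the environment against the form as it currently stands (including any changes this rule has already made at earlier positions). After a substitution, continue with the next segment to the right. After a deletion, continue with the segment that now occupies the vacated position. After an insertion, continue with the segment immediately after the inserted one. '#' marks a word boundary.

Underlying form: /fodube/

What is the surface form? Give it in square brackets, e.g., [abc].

Rule 1 Final Vowel Raising: [fodube] → [fodubi]
Rule 2 Intervocalic Lenition: [fodubi] → [fozuvi]
Rule 3 Regressive Voicing Assimilation: no change — [fozuvi]

[fozuvi]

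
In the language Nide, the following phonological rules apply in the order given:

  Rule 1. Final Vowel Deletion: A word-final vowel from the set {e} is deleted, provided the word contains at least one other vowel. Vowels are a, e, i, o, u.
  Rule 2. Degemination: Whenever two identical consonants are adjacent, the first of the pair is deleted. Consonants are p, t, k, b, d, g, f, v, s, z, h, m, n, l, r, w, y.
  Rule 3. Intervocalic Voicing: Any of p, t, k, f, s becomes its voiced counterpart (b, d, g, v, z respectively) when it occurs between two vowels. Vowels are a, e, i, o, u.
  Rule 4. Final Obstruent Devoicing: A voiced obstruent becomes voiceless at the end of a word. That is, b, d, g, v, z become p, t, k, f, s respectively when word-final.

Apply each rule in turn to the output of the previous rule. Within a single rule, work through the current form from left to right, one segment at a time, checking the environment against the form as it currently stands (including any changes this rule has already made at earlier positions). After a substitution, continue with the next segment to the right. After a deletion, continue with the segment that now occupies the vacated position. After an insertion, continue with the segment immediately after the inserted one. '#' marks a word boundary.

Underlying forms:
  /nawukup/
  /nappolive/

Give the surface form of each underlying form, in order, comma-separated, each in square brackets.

[nawugup], [nabolif]

/nawukup/:
  Rule 1 Final Vowel Deletion: no change — [nawukup]
  Rule 2 Degemination: no change — [nawukup]
  Rule 3 Intervocalic Voicing: [nawukup] → [nawugup]
  Rule 4 Final Obstruent Devoicing: no change — [nawugup]
/nappolive/:
  Rule 1 Final Vowel Deletion: [nappolive] → [nappoliv]
  Rule 2 Degemination: [nappoliv] → [napoliv]
  Rule 3 Intervocalic Voicing: [napoliv] → [naboliv]
  Rule 4 Final Obstruent Devoicing: [naboliv] → [nabolif]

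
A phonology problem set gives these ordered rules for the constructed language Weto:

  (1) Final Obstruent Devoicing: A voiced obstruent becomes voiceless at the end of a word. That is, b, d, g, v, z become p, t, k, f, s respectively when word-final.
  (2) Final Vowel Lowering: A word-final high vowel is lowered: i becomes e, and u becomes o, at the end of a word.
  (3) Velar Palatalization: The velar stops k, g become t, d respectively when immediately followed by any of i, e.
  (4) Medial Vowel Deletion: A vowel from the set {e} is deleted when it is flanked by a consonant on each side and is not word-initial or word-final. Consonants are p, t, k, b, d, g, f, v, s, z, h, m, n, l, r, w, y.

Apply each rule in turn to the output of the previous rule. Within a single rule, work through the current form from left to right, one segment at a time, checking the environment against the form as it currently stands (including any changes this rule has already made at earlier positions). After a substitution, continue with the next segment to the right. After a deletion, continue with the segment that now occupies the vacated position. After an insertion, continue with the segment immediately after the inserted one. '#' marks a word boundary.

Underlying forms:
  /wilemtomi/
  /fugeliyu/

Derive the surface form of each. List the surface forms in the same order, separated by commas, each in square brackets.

/wilemtomi/:
  (1) Final Obstruent Devoicing: no change — [wilemtomi]
  (2) Final Vowel Lowering: [wilemtomi] → [wilemtome]
  (3) Velar Palatalization: no change — [wilemtome]
  (4) Medial Vowel Deletion: [wilemtome] → [wilmtome]
/fugeliyu/:
  (1) Final Obstruent Devoicing: no change — [fugeliyu]
  (2) Final Vowel Lowering: [fugeliyu] → [fugeliyo]
  (3) Velar Palatalization: [fugeliyo] → [fudeliyo]
  (4) Medial Vowel Deletion: [fudeliyo] → [fudliyo]

[wilmtome], [fudliyo]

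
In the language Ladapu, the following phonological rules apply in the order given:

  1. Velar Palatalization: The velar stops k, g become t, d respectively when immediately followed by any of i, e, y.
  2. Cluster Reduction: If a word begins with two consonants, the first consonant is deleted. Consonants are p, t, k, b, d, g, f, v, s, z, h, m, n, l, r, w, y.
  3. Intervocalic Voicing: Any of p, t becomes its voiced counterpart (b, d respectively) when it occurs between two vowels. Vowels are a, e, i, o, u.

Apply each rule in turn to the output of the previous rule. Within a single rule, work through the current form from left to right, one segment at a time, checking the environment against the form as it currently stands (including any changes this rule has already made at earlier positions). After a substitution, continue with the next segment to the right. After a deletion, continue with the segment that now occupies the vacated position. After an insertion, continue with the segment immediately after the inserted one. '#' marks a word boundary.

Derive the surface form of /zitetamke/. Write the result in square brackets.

[zidedamte]

1 Velar Palatalization: [zitetamke] → [zitetamte]
2 Cluster Reduction: no change — [zitetamte]
3 Intervocalic Voicing: [zitetamte] → [zidedamte]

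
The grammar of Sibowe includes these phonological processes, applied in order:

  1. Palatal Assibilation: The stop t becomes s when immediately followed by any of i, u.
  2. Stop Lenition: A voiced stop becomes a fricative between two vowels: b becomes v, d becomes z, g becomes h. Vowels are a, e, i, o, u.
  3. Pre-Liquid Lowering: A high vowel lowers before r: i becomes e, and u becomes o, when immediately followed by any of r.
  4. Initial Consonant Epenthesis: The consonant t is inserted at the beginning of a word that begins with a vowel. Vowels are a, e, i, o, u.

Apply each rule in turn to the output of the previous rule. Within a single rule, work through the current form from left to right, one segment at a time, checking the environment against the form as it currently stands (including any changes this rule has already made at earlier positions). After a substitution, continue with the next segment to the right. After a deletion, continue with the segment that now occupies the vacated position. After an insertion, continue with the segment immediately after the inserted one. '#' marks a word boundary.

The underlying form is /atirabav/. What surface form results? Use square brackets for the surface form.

1 Palatal Assibilation: [atirabav] → [asirabav]
2 Stop Lenition: [asirabav] → [asiravav]
3 Pre-Liquid Lowering: [asiravav] → [aseravav]
4 Initial Consonant Epenthesis: [aseravav] → [taseravav]

[taseravav]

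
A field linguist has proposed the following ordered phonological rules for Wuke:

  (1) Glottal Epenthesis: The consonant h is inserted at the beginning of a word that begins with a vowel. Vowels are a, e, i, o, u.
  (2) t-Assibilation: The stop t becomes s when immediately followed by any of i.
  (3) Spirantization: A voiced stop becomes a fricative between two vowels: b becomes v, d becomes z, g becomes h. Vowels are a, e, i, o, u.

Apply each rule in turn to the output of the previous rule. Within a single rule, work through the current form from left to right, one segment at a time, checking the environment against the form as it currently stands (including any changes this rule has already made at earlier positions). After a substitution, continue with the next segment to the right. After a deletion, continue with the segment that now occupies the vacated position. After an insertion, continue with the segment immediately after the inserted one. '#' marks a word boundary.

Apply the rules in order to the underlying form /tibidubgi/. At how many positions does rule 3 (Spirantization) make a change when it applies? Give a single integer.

2

(1) Glottal Epenthesis: no change — [tibidubgi]
(2) t-Assibilation: [tibidubgi] → [sibidubgi]
(3) Spirantization: [sibidubgi] → [sivizubgi]
Rule 3 changed 2 position(s).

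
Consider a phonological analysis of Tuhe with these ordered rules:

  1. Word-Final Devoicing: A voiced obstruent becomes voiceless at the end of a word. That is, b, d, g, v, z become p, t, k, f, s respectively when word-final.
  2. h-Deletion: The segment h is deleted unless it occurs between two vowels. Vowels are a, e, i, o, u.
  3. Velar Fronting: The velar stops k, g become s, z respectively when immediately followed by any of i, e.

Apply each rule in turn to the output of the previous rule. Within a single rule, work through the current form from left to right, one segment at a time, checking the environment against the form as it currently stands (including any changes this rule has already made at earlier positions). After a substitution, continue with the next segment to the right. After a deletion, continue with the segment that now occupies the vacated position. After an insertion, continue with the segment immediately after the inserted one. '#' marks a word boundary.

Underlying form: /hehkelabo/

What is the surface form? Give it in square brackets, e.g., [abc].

1 Word-Final Devoicing: no change — [hehkelabo]
2 h-Deletion: [hehkelabo] → [ekelabo]
3 Velar Fronting: [ekelabo] → [eselabo]

[eselabo]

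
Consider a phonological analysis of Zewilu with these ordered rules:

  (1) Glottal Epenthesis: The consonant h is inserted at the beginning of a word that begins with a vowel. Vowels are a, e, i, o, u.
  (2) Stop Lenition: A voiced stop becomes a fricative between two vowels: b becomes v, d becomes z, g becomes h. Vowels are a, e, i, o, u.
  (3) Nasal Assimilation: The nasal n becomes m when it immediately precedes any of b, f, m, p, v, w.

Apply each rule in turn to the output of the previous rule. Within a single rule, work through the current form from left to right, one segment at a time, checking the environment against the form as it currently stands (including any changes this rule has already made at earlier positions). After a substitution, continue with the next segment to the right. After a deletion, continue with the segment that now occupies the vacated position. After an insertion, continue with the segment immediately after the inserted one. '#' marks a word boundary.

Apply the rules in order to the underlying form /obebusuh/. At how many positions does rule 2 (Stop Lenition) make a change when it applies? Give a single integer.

2

(1) Glottal Epenthesis: [obebusuh] → [hobebusuh]
(2) Stop Lenition: [hobebusuh] → [hovevusuh]
(3) Nasal Assimilation: no change — [hovevusuh]
Rule 2 changed 2 position(s).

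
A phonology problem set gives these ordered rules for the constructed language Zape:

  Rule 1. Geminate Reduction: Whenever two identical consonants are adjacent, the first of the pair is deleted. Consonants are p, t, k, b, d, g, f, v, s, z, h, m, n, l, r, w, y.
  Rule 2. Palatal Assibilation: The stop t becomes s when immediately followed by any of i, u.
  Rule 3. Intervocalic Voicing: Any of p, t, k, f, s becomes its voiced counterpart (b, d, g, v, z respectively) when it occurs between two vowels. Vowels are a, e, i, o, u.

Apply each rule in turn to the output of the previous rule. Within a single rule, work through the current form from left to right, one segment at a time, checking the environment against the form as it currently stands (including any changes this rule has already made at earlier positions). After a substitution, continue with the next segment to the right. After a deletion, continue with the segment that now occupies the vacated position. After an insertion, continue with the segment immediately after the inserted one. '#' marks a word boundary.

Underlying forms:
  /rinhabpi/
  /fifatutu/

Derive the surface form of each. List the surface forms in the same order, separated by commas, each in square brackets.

/rinhabpi/:
  Rule 1 Geminate Reduction: no change — [rinhabpi]
  Rule 2 Palatal Assibilation: no change — [rinhabpi]
  Rule 3 Intervocalic Voicing: no change — [rinhabpi]
/fifatutu/:
  Rule 1 Geminate Reduction: no change — [fifatutu]
  Rule 2 Palatal Assibilation: [fifatutu] → [fifasusu]
  Rule 3 Intervocalic Voicing: [fifasusu] → [fivazuzu]

[rinhabpi], [fivazuzu]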